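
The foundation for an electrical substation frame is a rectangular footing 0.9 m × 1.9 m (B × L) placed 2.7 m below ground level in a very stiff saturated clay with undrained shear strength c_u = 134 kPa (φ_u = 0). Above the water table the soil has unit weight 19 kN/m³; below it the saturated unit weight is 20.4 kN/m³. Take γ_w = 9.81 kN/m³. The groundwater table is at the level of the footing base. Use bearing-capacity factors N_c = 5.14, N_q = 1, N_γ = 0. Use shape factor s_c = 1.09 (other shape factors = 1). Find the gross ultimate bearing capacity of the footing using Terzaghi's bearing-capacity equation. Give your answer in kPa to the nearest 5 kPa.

q_ult ≈ 800 kPa

Overburden at base level: q = 19 × 2.7 = 51.3 kPa.
Cohesion term c·N_c·s_c = 134 × 5.14 × 1.09 = 750.75 kPa; surcharge term q·N_q = 51.3 × 1 = 51.3 kPa.
q_ult = 750.75 + 51.3 = 802.05 kPa.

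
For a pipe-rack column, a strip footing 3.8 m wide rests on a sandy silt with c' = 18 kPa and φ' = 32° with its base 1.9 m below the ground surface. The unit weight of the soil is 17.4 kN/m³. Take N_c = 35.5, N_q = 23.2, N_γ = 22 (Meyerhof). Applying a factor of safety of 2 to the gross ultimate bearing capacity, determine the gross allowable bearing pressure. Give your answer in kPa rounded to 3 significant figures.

q_all ≈ 1070 kPa

Effective surcharge at the founding depth q = γ·D_f = 17.4 × 1.9 = 33.06 kPa.
q_ult = c·N_c + q·N_q + 0.5·γ·B·N_γ
     = 18 × 35.5 + 33.06 × 23.2 + 0.5 × 17.4 × 3.8 × 22
     = 639 + 766.99 + 727.32 = 2133.3 kPa.
q_all = q_ult / FS = 2133.3 / 2 = 1066.7 kPa.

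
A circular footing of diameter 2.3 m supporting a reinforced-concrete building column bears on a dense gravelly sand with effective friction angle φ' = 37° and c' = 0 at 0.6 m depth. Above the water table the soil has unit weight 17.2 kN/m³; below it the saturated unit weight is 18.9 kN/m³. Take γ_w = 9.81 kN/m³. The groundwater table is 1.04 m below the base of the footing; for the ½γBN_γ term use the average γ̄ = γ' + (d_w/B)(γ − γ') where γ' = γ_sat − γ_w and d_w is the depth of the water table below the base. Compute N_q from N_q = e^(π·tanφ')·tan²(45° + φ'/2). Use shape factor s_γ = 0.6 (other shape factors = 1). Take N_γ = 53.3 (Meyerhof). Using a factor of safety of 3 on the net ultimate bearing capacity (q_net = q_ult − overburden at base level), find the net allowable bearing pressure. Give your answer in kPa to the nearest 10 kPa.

q_all(net) ≈ 300 kPa

N_q = e^(π·tan37°)·tan²(63.5°) = 42.92.
Overburden at base level: q = 17.2 × 0.6 = 10.32 kPa.
The water table is 1.04 m below the base (< B = 2.3 m), so the ½γBN_γ term uses γ̄ = γ' + (d_w/B)(γ − γ') = 9.09 + (1.04/2.3)(17.2 − 9.09) = 12.757 kN/m³.
Surcharge term q·N_q = 10.32 × 42.92 = 442.93 kPa; self-weight term 0.5·γ·B·N_γ·s_γ = 0.5 × 12.757 × 2.3 × 53.3 × 0.6 = 469.17 kPa.
q_ult = 442.93 + 469.17 = 912.1 kPa.
q_net = 912.1 − 10.32 = 901.78 kPa.
q_all(net) = 901.78 / 3 = 300.59 kPa.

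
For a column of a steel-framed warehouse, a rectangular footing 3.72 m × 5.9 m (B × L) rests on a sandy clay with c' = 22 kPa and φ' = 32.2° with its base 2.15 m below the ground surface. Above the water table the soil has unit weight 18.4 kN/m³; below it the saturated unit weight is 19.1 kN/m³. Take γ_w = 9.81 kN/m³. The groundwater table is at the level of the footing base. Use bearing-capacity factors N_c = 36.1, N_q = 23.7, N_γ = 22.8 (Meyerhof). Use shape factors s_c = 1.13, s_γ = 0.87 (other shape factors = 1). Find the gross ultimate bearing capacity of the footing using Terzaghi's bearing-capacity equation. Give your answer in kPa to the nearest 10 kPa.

Effective surcharge at the founding depth q = γ·D_f = 18.4 × 2.15 = 39.56 kPa.
The water table coincides with the base, so in the self-weight term γ → γ' = 9.29 kN/m³.
q_ult = c·N_c·s_c + q·N_q + 0.5·γ·B·N_γ·s_γ
     = 22 × 36.1 × 1.13 + 39.56 × 23.7 + 0.5 × 9.29 × 3.72 × 22.8 × 0.87
     = 897.45 + 937.57 + 342.75 = 2177.8 kPa.

q_ult ≈ 2180 kPa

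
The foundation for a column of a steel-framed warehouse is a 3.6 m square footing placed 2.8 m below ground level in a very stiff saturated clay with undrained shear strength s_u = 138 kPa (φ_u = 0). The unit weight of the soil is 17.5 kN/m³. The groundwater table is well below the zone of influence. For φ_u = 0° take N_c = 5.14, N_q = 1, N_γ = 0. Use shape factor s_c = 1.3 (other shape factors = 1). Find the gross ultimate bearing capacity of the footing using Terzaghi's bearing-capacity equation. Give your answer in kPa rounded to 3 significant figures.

q_ult ≈ 971 kPa

Effective surcharge at the founding depth q = γ·D_f = 17.5 × 2.8 = 49 kPa.
q_ult = c·N_c·s_c + q·N_q
     = 138 × 5.14 × 1.3 + 49 × 1
     = 922.12 + 49 = 971.12 kPa.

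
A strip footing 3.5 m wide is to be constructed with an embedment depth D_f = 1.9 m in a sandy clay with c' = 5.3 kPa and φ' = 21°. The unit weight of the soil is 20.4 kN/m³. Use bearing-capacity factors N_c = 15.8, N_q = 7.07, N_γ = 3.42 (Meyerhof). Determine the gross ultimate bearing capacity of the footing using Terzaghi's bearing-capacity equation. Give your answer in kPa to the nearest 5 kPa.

q_ult ≈ 480 kPa

q = γ·D_f = 20.4 × 1.9 = 38.76 kPa.
c·N_c = 5.3 × 15.8 = 83.74 kPa
q·N_q = 38.76 × 7.07 = 274.03 kPa
0.5·γ·B·N_γ = 0.5 × 20.4 × 3.5 × 3.42 = 122.09 kPa
q_ult = 83.74 + 274.03 + 122.09 = 479.87 kPa.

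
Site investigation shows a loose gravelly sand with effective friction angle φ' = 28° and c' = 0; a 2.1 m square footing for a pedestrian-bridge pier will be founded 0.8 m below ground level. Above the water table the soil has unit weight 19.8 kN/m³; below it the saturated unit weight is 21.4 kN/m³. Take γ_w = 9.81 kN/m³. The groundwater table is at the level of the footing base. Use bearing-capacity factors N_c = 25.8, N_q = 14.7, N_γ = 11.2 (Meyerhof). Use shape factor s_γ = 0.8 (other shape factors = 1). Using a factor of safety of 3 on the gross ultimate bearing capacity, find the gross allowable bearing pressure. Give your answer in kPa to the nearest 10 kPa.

q_all ≈ 110 kPa

q = γ·D_f = 19.8 × 0.8 = 15.84 kPa.
For the ½γBN_γ term take γ' = 21.4 − 9.81 = 11.59 kN/m³ (soil below base is submerged).
q·N_q = 15.84 × 14.7 = 232.85 kPa
0.5·γ·B·N_γ·s_γ = 0.5 × 11.59 × 2.1 × 11.2 × 0.8 = 109.04 kPa
q_ult = 232.85 + 109.04 = 341.89 kPa.
q_all = 341.89 / 3 = 113.96 kPa.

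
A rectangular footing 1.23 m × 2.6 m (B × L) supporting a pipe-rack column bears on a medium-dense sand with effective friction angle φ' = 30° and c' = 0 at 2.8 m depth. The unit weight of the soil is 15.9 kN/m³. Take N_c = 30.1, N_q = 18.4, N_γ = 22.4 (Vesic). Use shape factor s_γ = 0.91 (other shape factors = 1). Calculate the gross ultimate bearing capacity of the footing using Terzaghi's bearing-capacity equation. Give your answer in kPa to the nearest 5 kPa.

Effective surcharge at the founding depth q = γ·D_f = 15.9 × 2.8 = 44.52 kPa.
q_ult = q·N_q + 0.5·γ·B·N_γ·s_γ
     = 44.52 × 18.4 + 0.5 × 15.9 × 1.23 × 22.4 × 0.91
     = 819.17 + 199.32 = 1018.5 kPa.

q_ult ≈ 1020 kPa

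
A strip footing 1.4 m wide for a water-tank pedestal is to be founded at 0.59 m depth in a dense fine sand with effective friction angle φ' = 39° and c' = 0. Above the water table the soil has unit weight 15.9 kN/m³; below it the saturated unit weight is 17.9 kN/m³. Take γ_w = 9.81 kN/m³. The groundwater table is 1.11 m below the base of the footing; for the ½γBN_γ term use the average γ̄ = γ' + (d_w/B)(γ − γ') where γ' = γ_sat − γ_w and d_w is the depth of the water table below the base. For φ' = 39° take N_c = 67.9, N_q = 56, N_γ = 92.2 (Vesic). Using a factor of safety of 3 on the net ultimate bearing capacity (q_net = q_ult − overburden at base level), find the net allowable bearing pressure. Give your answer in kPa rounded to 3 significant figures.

Overburden at base level: q = 15.9 × 0.59 = 9.381 kPa.
The water table is 1.11 m below the base (< B = 1.4 m), so the ½γBN_γ term uses γ̄ = γ' + (d_w/B)(γ − γ') = 8.09 + (1.11/1.4)(15.9 − 8.09) = 14.282 kN/m³.
Surcharge term q·N_q = 9.381 × 56 = 525.34 kPa; self-weight term 0.5·γ·B·N_γ = 0.5 × 14.282 × 1.4 × 92.2 = 921.77 kPa.
q_ult = 525.34 + 921.77 = 1447.1 kPa.
q_net = 1447.1 − 9.381 = 1437.7 kPa.
q_all(net) = 1437.7 / 3 = 479.24 kPa.

q_all(net) ≈ 479 kPa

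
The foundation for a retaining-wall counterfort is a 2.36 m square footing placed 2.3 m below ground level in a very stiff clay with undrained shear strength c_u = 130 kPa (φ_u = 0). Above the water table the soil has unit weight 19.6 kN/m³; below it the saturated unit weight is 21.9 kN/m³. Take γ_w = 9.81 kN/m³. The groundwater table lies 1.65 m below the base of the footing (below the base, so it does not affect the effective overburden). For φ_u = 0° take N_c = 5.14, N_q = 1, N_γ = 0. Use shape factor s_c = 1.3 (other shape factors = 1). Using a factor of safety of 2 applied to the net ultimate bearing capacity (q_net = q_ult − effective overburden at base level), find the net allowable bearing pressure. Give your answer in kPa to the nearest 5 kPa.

q_all(net) ≈ 435 kPa

Effective surcharge at the founding depth q = γ·D_f = 19.6 × 2.3 = 45.08 kPa.
q_ult = c·N_c·s_c + q·N_q
     = 130 × 5.14 × 1.3 + 45.08 × 1
     = 868.66 + 45.08 = 913.74 kPa.
Net ultimate: q_net = 913.74 − 45.08 = 868.66 kPa.
q_all(net) = 868.66 / 2 = 434.33 kPa.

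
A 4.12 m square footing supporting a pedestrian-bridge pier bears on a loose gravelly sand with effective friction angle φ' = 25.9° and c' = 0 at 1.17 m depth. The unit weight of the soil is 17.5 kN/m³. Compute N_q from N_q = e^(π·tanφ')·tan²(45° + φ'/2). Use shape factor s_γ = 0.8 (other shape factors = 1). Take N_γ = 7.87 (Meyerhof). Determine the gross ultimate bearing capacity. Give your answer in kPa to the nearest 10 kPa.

tan25.9° = 0.4856, so N_q = e^(π×0.4856)·tan²(57.95°) = 4.597 × 2.551 = 11.73.
Overburden at base level: q = 17.5 × 1.17 = 20.475 kPa.
Surcharge term q·N_q = 20.475 × 11.728 = 240.14 kPa; self-weight term 0.5·γ·B·N_γ·s_γ = 0.5 × 17.5 × 4.12 × 7.87 × 0.8 = 226.97 kPa.
q_ult = 240.14 + 226.97 = 467.11 kPa.

q_ult ≈ 470 kPa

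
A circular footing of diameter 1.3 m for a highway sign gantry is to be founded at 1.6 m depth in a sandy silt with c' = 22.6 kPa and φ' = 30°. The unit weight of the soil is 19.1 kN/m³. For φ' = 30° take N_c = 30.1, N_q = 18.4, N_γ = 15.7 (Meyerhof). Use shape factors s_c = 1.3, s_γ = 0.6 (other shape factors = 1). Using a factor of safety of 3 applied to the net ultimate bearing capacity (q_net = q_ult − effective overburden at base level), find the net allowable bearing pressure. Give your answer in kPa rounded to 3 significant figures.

q = γ·D_f = 19.1 × 1.6 = 30.56 kPa.
c·N_c·s_c = 22.6 × 30.1 × 1.3 = 884.34 kPa
q·N_q = 30.56 × 18.4 = 562.3 kPa
0.5·γ·B·N_γ·s_γ = 0.5 × 19.1 × 1.3 × 15.7 × 0.6 = 116.95 kPa
q_ult = 884.34 + 562.3 + 116.95 = 1563.6 kPa.
Net ultimate: q_net = 1563.6 − 30.56 = 1533 kPa.
q_all(net) = 1533 / 3 = 511.01 kPa.

q_all(net) ≈ 511 kPa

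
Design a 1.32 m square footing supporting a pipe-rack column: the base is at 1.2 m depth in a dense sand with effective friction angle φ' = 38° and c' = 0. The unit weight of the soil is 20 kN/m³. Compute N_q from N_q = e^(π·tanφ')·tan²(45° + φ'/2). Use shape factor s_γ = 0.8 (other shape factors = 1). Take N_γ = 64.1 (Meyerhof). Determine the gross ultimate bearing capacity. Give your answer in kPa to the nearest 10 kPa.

tan38° = 0.7813, so N_q = e^(π×0.7813)·tan²(64°) = 11.64 × 4.204 = 48.93.
Overburden at base level: q = 20 × 1.2 = 24 kPa.
Surcharge term q·N_q = 24 × 48.933 = 1174.4 kPa; self-weight term 0.5·γ·B·N_γ·s_γ = 0.5 × 20 × 1.32 × 64.1 × 0.8 = 676.9 kPa.
q_ult = 1174.4 + 676.9 = 1851.3 kPa.

q_ult ≈ 1850 kPa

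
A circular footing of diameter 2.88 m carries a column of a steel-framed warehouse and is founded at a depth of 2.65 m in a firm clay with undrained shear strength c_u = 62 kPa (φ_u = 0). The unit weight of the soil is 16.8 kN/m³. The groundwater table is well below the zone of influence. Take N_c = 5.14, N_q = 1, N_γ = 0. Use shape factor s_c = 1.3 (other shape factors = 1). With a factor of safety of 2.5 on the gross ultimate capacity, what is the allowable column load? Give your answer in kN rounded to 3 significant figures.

Overburden at base level: q = 16.8 × 2.65 = 44.52 kPa.
Cohesion term c·N_c·s_c = 62 × 5.14 × 1.3 = 414.28 kPa; surcharge term q·N_q = 44.52 × 1 = 44.52 kPa.
q_ult = 414.28 + 44.52 = 458.8 kPa.
Gross allowable pressure q_all = 458.8 / 2.5 = 183.52 kPa.
Footing area = 6.5144 m², so allowable column load = 183.52 × 6.5144 = 1195.5 kN.

P_all ≈ 1200 kN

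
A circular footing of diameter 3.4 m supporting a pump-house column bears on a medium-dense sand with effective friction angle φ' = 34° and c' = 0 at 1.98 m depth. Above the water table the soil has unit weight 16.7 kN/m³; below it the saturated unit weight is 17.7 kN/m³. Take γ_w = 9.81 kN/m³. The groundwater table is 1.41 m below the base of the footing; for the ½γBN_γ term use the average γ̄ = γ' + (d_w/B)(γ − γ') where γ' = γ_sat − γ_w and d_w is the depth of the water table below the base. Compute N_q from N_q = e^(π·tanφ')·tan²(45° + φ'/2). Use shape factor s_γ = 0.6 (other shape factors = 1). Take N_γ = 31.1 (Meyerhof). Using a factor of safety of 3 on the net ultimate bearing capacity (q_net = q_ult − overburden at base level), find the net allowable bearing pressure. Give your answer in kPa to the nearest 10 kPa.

q_all(net) ≈ 440 kPa

N_q = e^(π·tan34°)·tan²(62°) = 29.44.
Effective surcharge at the founding depth q = γ·D_f = 16.7 × 1.98 = 33.066 kPa.
With d_w = 1.41 m < B, γ̄ = 7.89 + (1.41/3.4) × (16.7 − 7.89) = 11.544 kN/m³.
q_ult = q·N_q + 0.5·γ·B·N_γ·s_γ
     = 33.066 × 29.44 + 0.5 × 11.544 × 3.4 × 31.1 × 0.6
     = 973.46 + 366.18 = 1339.6 kPa.
q_net = 1339.6 − 33.066 = 1306.6 kPa.
q_all(net) = 1306.6 / 3 = 435.52 kPa.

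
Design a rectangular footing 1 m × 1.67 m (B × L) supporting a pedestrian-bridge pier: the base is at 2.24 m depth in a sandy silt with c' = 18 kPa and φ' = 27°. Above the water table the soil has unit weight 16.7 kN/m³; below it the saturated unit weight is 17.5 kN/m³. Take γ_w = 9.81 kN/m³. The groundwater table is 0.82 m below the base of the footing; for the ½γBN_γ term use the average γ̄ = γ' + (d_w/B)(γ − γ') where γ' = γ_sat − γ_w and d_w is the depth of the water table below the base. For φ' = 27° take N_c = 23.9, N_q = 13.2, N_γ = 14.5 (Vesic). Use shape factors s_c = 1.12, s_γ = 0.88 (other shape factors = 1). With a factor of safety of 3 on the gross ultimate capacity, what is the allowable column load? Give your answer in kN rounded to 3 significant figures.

Effective surcharge at the founding depth q = γ·D_f = 16.7 × 2.24 = 37.408 kPa.
With d_w = 0.82 m < B, γ̄ = 7.69 + (0.82/1) × (16.7 − 7.69) = 15.078 kN/m³.
q_ult = c·N_c·s_c + q·N_q + 0.5·γ·B·N_γ·s_γ
     = 18 × 23.9 × 1.12 + 37.408 × 13.2 + 0.5 × 15.078 × 1 × 14.5 × 0.88
     = 481.82 + 493.79 + 96.199 = 1071.8 kPa.
Gross allowable pressure q_all = 1071.8 / 3 = 357.27 kPa.
Footing area = 1.67 m², so allowable column load = 357.27 × 1.67 = 596.64 kN.

P_all ≈ 597 kN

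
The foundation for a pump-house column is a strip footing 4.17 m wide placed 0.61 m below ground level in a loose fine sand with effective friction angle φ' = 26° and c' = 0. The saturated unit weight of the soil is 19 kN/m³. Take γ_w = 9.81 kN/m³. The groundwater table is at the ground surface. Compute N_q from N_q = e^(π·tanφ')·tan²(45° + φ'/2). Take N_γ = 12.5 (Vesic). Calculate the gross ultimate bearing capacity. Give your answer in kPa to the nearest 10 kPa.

q_ult ≈ 310 kPa

tan26° = 0.4877, so N_q = e^(π×0.4877)·tan²(58°) = 4.629 × 2.561 = 11.85.
With the water table at the surface the whole profile is submerged: γ' = 19 − 9.81 = 9.19 kN/m³, so q = γ'·D_f = 5.6059 kPa; the same γ' applies in the ½γBN_γ term.
q_ult = q·N_q + 0.5·γ·B·N_γ
     = 5.6059 × 11.854 + 0.5 × 9.19 × 4.17 × 12.5
     = 66.453 + 239.51 = 305.97 kPa.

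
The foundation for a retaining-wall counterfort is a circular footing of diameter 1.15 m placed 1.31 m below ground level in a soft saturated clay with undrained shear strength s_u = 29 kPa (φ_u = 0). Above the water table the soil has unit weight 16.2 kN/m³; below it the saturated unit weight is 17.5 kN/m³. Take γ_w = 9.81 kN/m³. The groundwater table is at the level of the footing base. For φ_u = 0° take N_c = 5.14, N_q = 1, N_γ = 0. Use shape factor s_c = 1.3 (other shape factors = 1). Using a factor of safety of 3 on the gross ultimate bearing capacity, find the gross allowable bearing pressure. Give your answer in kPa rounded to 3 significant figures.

q = γ·D_f = 16.2 × 1.31 = 21.222 kPa.
c·N_c·s_c = 29 × 5.14 × 1.3 = 193.78 kPa
q·N_q = 21.222 × 1 = 21.222 kPa
q_ult = 193.78 + 21.222 = 215 kPa.
q_all = 215 / 3 = 71.667 kPa.

q_all ≈ 71.7 kPa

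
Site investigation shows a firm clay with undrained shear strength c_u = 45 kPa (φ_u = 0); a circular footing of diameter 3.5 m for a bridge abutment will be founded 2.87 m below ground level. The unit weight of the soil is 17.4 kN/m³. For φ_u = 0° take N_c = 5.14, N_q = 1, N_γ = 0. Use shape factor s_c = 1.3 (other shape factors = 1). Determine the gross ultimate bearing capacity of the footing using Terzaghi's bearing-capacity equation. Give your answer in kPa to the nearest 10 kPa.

q_ult ≈ 350 kPa

q = γ·D_f = 17.4 × 2.87 = 49.938 kPa.
c·N_c·s_c = 45 × 5.14 × 1.3 = 300.69 kPa
q·N_q = 49.938 × 1 = 49.938 kPa
q_ult = 300.69 + 49.938 = 350.63 kPa.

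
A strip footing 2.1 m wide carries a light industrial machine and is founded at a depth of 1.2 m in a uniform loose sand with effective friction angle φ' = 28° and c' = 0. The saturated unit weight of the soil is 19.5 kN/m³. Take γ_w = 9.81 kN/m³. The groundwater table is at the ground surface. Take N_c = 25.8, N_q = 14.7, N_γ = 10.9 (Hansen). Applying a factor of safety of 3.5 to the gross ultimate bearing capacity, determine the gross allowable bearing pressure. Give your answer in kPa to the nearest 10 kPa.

Water table at ground surface, so effective unit weight γ' = 19.5 − 9.81 = 9.69 kN/m³ is used throughout; overburden q = 9.69 × 1.2 = 11.628 kPa; the same γ' applies in the ½γBN_γ term.
Surcharge term q·N_q = 11.628 × 14.7 = 170.93 kPa; self-weight term 0.5·γ·B·N_γ = 0.5 × 9.69 × 2.1 × 10.9 = 110.9 kPa.
q_ult = 170.93 + 110.9 = 281.83 kPa.
q_all = q_ult / FS = 281.83 / 3.5 = 80.524 kPa.

q_all ≈ 80 kPa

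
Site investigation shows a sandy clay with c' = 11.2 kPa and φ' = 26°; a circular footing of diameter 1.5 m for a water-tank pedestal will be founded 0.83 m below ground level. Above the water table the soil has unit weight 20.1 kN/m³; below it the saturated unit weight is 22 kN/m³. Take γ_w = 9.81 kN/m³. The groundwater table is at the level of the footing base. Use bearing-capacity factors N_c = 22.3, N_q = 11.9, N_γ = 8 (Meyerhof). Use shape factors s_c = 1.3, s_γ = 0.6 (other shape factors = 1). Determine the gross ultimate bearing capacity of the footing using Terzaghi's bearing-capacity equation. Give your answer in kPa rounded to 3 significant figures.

q = γ·D_f = 20.1 × 0.83 = 16.683 kPa.
For the ½γBN_γ term take γ' = 22 − 9.81 = 12.19 kN/m³ (soil below base is submerged).
c·N_c·s_c = 11.2 × 22.3 × 1.3 = 324.69 kPa
q·N_q = 16.683 × 11.9 = 198.53 kPa
0.5·γ·B·N_γ·s_γ = 0.5 × 12.19 × 1.5 × 8 × 0.6 = 43.884 kPa
q_ult = 324.69 + 198.53 + 43.884 = 567.1 kPa.

q_ult ≈ 567 kPa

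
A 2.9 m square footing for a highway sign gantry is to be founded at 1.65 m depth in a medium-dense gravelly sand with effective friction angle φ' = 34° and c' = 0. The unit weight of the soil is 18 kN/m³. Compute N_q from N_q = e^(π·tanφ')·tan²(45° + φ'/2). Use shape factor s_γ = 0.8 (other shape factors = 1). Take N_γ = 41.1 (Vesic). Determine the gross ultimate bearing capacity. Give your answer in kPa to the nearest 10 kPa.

tan34° = 0.6745, so N_q = e^(π×0.6745)·tan²(62°) = 8.323 × 3.537 = 29.44.
Effective surcharge at the founding depth q = γ·D_f = 18 × 1.65 = 29.7 kPa.
q_ult = q·N_q + 0.5·γ·B·N_γ·s_γ
     = 29.7 × 29.44 + 0.5 × 18 × 2.9 × 41.1 × 0.8
     = 874.36 + 858.17 = 1732.5 kPa.

q_ult ≈ 1730 kPa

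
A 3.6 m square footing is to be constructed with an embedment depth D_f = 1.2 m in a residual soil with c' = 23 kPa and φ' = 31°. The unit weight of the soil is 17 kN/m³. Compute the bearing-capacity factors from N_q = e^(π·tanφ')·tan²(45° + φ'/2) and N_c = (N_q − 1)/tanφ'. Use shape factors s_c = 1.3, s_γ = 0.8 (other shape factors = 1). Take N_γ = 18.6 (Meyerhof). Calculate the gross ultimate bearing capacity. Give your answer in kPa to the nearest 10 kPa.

q_ult ≈ 1850 kPa

tan31° = 0.6009, so N_q = e^(π×0.6009)·tan²(60.5°) = 6.604 × 3.124 = 20.63.
N_c = (20.63 − 1)/tan31° = 32.67.
q = γ·D_f = 17 × 1.2 = 20.4 kPa.
c·N_c·s_c = 23 × 32.671 × 1.3 = 976.87 kPa
q·N_q = 20.4 × 20.631 = 420.87 kPa
0.5·γ·B·N_γ·s_γ = 0.5 × 17 × 3.6 × 18.6 × 0.8 = 455.33 kPa
q_ult = 976.87 + 420.87 + 455.33 = 1853.1 kPa.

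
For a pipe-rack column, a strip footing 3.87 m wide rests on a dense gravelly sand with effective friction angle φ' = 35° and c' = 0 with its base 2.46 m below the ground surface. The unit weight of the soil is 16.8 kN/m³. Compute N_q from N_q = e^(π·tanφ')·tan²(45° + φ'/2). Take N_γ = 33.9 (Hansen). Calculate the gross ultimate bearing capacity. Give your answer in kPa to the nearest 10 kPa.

tan35° = 0.7002, so N_q = e^(π×0.7002)·tan²(62.5°) = 9.023 × 3.69 = 33.3.
q = γ·D_f = 16.8 × 2.46 = 41.328 kPa.
q·N_q = 41.328 × 33.296 = 1376.1 kPa
0.5·γ·B·N_γ = 0.5 × 16.8 × 3.87 × 33.9 = 1102 kPa
q_ult = 1376.1 + 1102 = 2478.1 kPa.

q_ult ≈ 2480 kPa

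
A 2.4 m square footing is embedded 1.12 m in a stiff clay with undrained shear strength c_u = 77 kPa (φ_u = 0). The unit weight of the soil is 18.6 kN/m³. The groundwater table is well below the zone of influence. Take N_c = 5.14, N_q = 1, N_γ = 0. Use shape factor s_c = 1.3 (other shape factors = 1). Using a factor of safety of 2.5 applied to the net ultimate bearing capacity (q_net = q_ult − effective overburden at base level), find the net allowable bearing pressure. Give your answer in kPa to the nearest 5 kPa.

q_all(net) ≈ 205 kPa

q = γ·D_f = 18.6 × 1.12 = 20.832 kPa.
c·N_c·s_c = 77 × 5.14 × 1.3 = 514.51 kPa
q·N_q = 20.832 × 1 = 20.832 kPa
q_ult = 514.51 + 20.832 = 535.35 kPa.
Net ultimate: q_net = 535.35 − 20.832 = 514.51 kPa.
q_all(net) = 514.51 / 2.5 = 205.81 kPa.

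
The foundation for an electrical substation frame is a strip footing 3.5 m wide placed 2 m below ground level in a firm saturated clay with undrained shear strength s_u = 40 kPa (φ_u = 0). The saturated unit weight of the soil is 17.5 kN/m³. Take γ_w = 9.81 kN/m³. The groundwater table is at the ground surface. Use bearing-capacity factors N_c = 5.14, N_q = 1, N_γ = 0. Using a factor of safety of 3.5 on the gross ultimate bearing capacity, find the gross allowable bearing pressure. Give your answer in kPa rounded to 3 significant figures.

q_all ≈ 63.1 kPa

Water table at ground surface, so effective unit weight γ' = 17.5 − 9.81 = 7.69 kN/m³ is used throughout; overburden q = 7.69 × 2 = 15.38 kPa.
Cohesion term c·N_c = 40 × 5.14 = 205.6 kPa; surcharge term q·N_q = 15.38 × 1 = 15.38 kPa.
q_ult = 205.6 + 15.38 = 220.98 kPa.
q_all = 220.98 / 3.5 = 63.137 kPa.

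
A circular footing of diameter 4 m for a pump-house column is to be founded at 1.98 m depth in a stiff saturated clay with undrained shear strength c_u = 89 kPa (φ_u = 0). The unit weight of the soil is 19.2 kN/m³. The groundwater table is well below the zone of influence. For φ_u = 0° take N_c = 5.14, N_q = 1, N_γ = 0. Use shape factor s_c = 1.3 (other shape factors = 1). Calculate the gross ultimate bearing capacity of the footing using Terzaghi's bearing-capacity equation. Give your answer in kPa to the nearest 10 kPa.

q = γ·D_f = 19.2 × 1.98 = 38.016 kPa.
c·N_c·s_c = 89 × 5.14 × 1.3 = 594.7 kPa
q·N_q = 38.016 × 1 = 38.016 kPa
q_ult = 594.7 + 38.016 = 632.71 kPa.

q_ult ≈ 630 kPa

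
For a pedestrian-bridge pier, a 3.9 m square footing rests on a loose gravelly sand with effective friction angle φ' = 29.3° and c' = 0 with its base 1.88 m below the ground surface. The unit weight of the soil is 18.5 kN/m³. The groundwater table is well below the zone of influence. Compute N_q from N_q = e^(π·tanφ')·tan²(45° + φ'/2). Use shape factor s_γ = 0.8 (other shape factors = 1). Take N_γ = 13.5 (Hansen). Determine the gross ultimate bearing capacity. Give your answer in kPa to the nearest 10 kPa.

tan29.3° = 0.5612, so N_q = e^(π×0.5612)·tan²(59.65°) = 5.83 × 2.917 = 17.
Effective surcharge at the founding depth q = γ·D_f = 18.5 × 1.88 = 34.78 kPa.
q_ult = q·N_q + 0.5·γ·B·N_γ·s_γ
     = 34.78 × 17.004 + 0.5 × 18.5 × 3.9 × 13.5 × 0.8
     = 591.42 + 389.61 = 981.03 kPa.

q_ult ≈ 980 kPa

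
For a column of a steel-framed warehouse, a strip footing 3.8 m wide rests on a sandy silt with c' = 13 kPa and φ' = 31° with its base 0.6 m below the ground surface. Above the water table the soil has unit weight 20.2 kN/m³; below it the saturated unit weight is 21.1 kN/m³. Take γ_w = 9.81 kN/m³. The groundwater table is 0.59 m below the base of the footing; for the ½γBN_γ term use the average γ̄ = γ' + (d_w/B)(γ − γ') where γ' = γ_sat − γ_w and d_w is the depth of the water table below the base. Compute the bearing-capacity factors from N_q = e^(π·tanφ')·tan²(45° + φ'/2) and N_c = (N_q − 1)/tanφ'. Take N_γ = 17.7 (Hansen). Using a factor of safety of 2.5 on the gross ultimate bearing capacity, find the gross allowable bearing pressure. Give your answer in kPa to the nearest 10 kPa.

q_all ≈ 440 kPa

N_q = e^(π·tan31°)·tan²(60.5°) = 20.63; N_c = (N_q − 1)/tanφ' = 32.67.
Effective surcharge at the founding depth q = γ·D_f = 20.2 × 0.6 = 12.12 kPa.
With d_w = 0.59 m < B, γ̄ = 11.29 + (0.59/3.8) × (20.2 − 11.29) = 12.673 kN/m³.
q_ult = c·N_c + q·N_q + 0.5·γ·B·N_γ
     = 13 × 32.671 + 12.12 × 20.631 + 0.5 × 12.673 × 3.8 × 17.7
     = 424.72 + 250.05 + 426.21 = 1101 kPa.
q_all = 1101 / 2.5 = 440.39 kPa.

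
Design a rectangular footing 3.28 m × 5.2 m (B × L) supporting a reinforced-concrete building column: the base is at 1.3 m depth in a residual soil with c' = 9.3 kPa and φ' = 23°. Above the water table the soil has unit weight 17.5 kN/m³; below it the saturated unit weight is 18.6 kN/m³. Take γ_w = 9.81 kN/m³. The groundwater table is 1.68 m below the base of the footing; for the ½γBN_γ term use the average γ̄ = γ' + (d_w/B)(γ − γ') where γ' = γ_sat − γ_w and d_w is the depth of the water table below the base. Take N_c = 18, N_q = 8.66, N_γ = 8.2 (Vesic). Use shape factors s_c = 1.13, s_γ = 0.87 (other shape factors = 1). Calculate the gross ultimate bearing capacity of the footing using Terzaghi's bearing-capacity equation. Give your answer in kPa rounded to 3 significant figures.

Effective surcharge at the founding depth q = γ·D_f = 17.5 × 1.3 = 22.75 kPa.
With d_w = 1.68 m < B, γ̄ = 8.79 + (1.68/3.28) × (17.5 − 8.79) = 13.251 kN/m³.
q_ult = c·N_c·s_c + q·N_q + 0.5·γ·B·N_γ·s_γ
     = 9.3 × 18 × 1.13 + 22.75 × 8.66 + 0.5 × 13.251 × 3.28 × 8.2 × 0.87
     = 189.16 + 197.02 + 155.04 = 541.21 kPa.

q_ult ≈ 541 kPa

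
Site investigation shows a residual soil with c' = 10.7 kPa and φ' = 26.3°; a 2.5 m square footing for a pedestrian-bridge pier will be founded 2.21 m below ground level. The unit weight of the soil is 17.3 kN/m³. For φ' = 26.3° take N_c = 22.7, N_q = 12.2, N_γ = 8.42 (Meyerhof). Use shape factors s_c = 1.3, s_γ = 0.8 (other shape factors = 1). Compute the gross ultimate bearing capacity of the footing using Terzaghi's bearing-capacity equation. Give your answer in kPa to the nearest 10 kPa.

Effective surcharge at the founding depth q = γ·D_f = 17.3 × 2.21 = 38.233 kPa.
q_ult = c·N_c·s_c + q·N_q + 0.5·γ·B·N_γ·s_γ
     = 10.7 × 22.7 × 1.3 + 38.233 × 12.2 + 0.5 × 17.3 × 2.5 × 8.42 × 0.8
     = 315.76 + 466.44 + 145.67 = 927.87 kPa.

q_ult ≈ 930 kPa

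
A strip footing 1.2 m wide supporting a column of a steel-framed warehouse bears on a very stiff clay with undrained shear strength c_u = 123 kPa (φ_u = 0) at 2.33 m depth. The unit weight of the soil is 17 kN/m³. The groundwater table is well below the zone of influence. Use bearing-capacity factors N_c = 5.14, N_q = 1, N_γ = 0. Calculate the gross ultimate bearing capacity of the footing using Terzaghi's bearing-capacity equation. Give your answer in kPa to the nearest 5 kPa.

q = γ·D_f = 17 × 2.33 = 39.61 kPa.
c·N_c = 123 × 5.14 = 632.22 kPa
q·N_q = 39.61 × 1 = 39.61 kPa
q_ult = 632.22 + 39.61 = 671.83 kPa.

q_ult ≈ 670 kPa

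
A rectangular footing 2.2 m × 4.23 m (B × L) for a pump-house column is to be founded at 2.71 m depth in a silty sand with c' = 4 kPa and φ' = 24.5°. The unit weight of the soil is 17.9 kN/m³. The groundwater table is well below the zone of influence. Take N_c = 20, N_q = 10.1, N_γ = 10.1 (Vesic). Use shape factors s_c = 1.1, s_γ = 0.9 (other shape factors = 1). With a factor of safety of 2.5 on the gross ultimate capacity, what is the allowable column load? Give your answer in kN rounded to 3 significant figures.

P_all ≈ 2820 kN

Effective surcharge at the founding depth q = γ·D_f = 17.9 × 2.71 = 48.509 kPa.
q_ult = c·N_c·s_c + q·N_q + 0.5·γ·B·N_γ·s_γ
     = 4 × 20 × 1.1 + 48.509 × 10.1 + 0.5 × 17.9 × 2.2 × 10.1 × 0.9
     = 88 + 489.94 + 178.98 = 756.92 kPa.
Gross allowable pressure q_all = 756.92 / 2.5 = 302.77 kPa.
Footing area = 9.306 m², so allowable column load = 302.77 × 9.306 = 2817.6 kN.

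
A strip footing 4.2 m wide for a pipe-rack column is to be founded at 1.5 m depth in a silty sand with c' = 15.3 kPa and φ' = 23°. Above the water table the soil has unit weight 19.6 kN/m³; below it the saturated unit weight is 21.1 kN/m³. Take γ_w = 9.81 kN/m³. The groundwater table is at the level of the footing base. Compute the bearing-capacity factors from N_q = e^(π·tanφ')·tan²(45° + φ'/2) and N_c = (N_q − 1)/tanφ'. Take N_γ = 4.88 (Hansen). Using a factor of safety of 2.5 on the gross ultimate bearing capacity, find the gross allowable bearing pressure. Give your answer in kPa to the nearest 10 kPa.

N_q = e^(π·tan23°)·tan²(56.5°) = 8.66; N_c = (N_q − 1)/tanφ' = 18.05.
Overburden at base level: q = 19.6 × 1.5 = 29.4 kPa.
Below the base the soil is submerged, so the ½γBN_γ term uses γ' = 21.1 − 9.81 = 11.29 kN/m³.
Cohesion term c·N_c = 15.3 × 18.049 = 276.14 kPa; surcharge term q·N_q = 29.4 × 8.6612 = 254.64 kPa; self-weight term 0.5·γ·B·N_γ = 0.5 × 11.29 × 4.2 × 4.88 = 115.7 kPa.
q_ult = 276.14 + 254.64 + 115.7 = 646.48 kPa.
q_all = 646.48 / 2.5 = 258.59 kPa.

q_all ≈ 260 kPa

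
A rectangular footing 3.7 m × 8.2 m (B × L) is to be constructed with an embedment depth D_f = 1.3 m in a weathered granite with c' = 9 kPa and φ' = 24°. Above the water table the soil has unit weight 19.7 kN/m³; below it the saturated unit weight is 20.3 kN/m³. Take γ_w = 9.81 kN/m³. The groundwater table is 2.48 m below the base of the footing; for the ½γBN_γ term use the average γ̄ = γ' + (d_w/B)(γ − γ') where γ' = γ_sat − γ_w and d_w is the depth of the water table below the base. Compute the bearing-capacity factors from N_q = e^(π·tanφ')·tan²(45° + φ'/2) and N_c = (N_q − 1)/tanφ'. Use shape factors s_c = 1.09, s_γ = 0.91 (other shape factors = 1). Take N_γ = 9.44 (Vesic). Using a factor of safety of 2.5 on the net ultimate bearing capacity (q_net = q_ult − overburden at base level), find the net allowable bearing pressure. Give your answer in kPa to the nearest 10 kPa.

q_all(net) ≈ 270 kPa

N_q = e^(π·tan24°)·tan²(57°) = 9.6; N_c = (N_q − 1)/tanφ' = 19.32.
q = γ·D_f = 19.7 × 1.3 = 25.61 kPa.
γ' = 10.49 kN/m³; averaging over the depth B below the base, γ̄ = γ' + (d_w/B)(γ − γ') = 16.663 kN/m³.
c·N_c·s_c = 9 × 19.324 × 1.09 = 189.56 kPa
q·N_q = 25.61 × 9.6034 = 245.94 kPa
0.5·γ·B·N_γ·s_γ = 0.5 × 16.663 × 3.7 × 9.44 × 0.91 = 264.82 kPa
q_ult = 189.56 + 245.94 + 264.82 = 700.32 kPa.
q_net = 700.32 − 25.61 = 674.71 kPa.
q_all(net) = 674.71 / 2.5 = 269.88 kPa.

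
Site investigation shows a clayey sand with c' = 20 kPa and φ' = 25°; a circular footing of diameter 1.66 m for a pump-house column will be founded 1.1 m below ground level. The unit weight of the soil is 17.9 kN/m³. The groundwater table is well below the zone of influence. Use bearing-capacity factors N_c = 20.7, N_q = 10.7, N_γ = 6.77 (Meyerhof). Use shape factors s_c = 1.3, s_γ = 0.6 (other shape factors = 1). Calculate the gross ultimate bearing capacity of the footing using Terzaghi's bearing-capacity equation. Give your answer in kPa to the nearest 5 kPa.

Effective surcharge at the founding depth q = γ·D_f = 17.9 × 1.1 = 19.69 kPa.
q_ult = c·N_c·s_c + q·N_q + 0.5·γ·B·N_γ·s_γ
     = 20 × 20.7 × 1.3 + 19.69 × 10.7 + 0.5 × 17.9 × 1.66 × 6.77 × 0.6
     = 538.2 + 210.68 + 60.349 = 809.23 kPa.

q_ult ≈ 810 kPa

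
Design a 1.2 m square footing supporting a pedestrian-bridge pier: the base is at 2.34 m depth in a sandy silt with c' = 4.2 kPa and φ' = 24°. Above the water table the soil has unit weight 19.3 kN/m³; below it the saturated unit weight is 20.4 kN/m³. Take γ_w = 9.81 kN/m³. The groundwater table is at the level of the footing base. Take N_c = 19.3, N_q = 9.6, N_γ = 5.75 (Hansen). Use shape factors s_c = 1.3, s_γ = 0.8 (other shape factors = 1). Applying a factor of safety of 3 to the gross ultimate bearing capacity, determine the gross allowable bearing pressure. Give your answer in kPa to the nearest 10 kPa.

q_all ≈ 190 kPa

q = γ·D_f = 19.3 × 2.34 = 45.162 kPa.
For the ½γBN_γ term take γ' = 20.4 − 9.81 = 10.59 kN/m³ (soil below base is submerged).
c·N_c·s_c = 4.2 × 19.3 × 1.3 = 105.38 kPa
q·N_q = 45.162 × 9.6 = 433.56 kPa
0.5·γ·B·N_γ·s_γ = 0.5 × 10.59 × 1.2 × 5.75 × 0.8 = 29.228 kPa
q_ult = 105.38 + 433.56 + 29.228 = 568.16 kPa.
q_all = q_ult / FS = 568.16 / 3 = 189.39 kPa.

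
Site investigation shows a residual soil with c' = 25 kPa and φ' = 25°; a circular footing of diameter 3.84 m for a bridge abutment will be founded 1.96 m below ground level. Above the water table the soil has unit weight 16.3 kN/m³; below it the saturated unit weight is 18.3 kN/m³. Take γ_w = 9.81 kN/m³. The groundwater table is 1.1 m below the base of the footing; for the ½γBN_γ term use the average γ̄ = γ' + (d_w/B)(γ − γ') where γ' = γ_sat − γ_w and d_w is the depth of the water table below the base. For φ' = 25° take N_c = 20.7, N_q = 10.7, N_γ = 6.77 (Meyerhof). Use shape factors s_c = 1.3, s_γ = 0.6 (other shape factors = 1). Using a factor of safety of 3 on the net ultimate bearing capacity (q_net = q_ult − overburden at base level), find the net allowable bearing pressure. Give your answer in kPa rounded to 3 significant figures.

q = γ·D_f = 16.3 × 1.96 = 31.948 kPa.
γ' = 8.49 kN/m³; averaging over the depth B below the base, γ̄ = γ' + (d_w/B)(γ − γ') = 10.727 kN/m³.
c·N_c·s_c = 25 × 20.7 × 1.3 = 672.75 kPa
q·N_q = 31.948 × 10.7 = 341.84 kPa
0.5·γ·B·N_γ·s_γ = 0.5 × 10.727 × 3.84 × 6.77 × 0.6 = 83.662 kPa
q_ult = 672.75 + 341.84 + 83.662 = 1098.3 kPa.
q_net = 1098.3 − 31.948 = 1066.3 kPa.
q_all(net) = 1066.3 / 3 = 355.44 kPa.

q_all(net) ≈ 355 kPa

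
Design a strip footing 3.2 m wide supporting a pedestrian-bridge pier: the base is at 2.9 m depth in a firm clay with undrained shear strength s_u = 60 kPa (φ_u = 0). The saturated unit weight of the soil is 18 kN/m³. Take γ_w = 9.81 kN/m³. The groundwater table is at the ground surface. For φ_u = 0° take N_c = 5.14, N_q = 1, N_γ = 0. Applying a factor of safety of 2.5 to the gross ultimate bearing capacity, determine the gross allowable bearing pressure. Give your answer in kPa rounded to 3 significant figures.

γ' = 18 − 9.81 = 8.19 kN/m³ (submerged throughout). q = 8.19 × 2.9 = 23.751 kPa.
c·N_c = 60 × 5.14 = 308.4 kPa
q·N_q = 23.751 × 1 = 23.751 kPa
q_ult = 308.4 + 23.751 = 332.15 kPa.
q_all = q_ult / FS = 332.15 / 2.5 = 132.86 kPa.

q_all ≈ 133 kPa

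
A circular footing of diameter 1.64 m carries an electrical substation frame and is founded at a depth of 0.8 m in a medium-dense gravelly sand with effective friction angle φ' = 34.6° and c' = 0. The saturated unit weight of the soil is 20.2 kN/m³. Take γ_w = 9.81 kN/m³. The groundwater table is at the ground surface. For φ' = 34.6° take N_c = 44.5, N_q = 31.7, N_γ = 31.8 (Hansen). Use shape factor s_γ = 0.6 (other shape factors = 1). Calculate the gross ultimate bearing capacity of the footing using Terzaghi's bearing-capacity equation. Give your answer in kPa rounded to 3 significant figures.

q_ult ≈ 426 kPa

γ' = 20.2 − 9.81 = 10.39 kN/m³ (submerged throughout). q = 10.39 × 0.8 = 8.312 kPa; the same γ' applies in the ½γBN_γ term.
q·N_q = 8.312 × 31.7 = 263.49 kPa
0.5·γ·B·N_γ·s_γ = 0.5 × 10.39 × 1.64 × 31.8 × 0.6 = 162.56 kPa
q_ult = 263.49 + 162.56 = 426.05 kPa.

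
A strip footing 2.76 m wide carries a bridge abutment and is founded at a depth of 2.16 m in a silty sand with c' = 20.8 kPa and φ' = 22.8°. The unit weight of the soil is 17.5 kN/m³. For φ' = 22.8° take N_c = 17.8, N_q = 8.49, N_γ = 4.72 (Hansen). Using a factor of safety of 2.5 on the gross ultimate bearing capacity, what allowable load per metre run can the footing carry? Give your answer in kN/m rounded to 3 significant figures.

q = γ·D_f = 17.5 × 2.16 = 37.8 kPa.
c·N_c = 20.8 × 17.8 = 370.24 kPa
q·N_q = 37.8 × 8.49 = 320.92 kPa
0.5·γ·B·N_γ = 0.5 × 17.5 × 2.76 × 4.72 = 113.99 kPa
q_ult = 370.24 + 320.92 + 113.99 = 805.15 kPa.
Gross allowable pressure q_all = 805.15 / 2.5 = 322.06 kPa.
Allowable wall load = q_all × B = 322.06 × 2.76 = 888.89 kN per metre run.

≈ 889 kN/m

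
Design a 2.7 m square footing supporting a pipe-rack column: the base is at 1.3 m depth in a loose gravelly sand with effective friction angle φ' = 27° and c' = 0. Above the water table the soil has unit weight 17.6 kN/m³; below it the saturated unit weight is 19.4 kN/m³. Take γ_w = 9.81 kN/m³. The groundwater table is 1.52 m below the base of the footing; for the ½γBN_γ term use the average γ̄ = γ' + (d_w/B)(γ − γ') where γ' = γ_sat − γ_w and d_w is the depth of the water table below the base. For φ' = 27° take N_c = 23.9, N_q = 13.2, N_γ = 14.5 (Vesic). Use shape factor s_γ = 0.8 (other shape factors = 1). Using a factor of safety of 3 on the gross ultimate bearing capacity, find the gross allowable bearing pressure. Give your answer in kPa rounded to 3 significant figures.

Overburden at base level: q = 17.6 × 1.3 = 22.88 kPa.
The water table is 1.52 m below the base (< B = 2.7 m), so the ½γBN_γ term uses γ̄ = γ' + (d_w/B)(γ − γ') = 9.59 + (1.52/2.7)(17.6 − 9.59) = 14.099 kN/m³.
Surcharge term q·N_q = 22.88 × 13.2 = 302.02 kPa; self-weight term 0.5·γ·B·N_γ·s_γ = 0.5 × 14.099 × 2.7 × 14.5 × 0.8 = 220.8 kPa.
q_ult = 302.02 + 220.8 = 522.81 kPa.
q_all = 522.81 / 3 = 174.27 kPa.

q_all ≈ 174 kPa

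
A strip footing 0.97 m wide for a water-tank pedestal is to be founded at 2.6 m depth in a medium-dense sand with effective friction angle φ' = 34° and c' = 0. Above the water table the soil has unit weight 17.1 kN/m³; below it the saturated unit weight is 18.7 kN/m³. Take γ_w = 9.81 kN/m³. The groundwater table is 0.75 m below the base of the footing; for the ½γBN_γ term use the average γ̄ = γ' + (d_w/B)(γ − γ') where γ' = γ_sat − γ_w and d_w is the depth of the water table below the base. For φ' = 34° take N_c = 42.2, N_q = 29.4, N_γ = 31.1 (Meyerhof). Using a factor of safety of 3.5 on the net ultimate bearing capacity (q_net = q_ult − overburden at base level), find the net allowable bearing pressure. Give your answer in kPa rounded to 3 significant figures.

Overburden at base level: q = 17.1 × 2.6 = 44.46 kPa.
The water table is 0.75 m below the base (< B = 0.97 m), so the ½γBN_γ term uses γ̄ = γ' + (d_w/B)(γ − γ') = 8.89 + (0.75/0.97)(17.1 − 8.89) = 15.238 kN/m³.
Surcharge term q·N_q = 44.46 × 29.4 = 1307.1 kPa; self-weight term 0.5·γ·B·N_γ = 0.5 × 15.238 × 0.97 × 31.1 = 229.84 kPa.
q_ult = 1307.1 + 229.84 = 1537 kPa.
q_net = 1537 − 44.46 = 1492.5 kPa.
q_all(net) = 1492.5 / 3.5 = 426.43 kPa.

q_all(net) ≈ 426 kPa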